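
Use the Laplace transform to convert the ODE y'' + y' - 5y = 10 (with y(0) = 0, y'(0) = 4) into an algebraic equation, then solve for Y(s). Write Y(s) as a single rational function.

Y(s) = (4*s + 10)/(s^3 + s^2 - 5*s)

Transform both sides with L{·}.
The derivative rules (L{y''} = s^2 Y - s·y(0) - y'(0) and L{y'} = sY - y(0), with y(0) = 0, y'(0) = 4) turn the left side into (s^2 + s - 5)Y - (4).
The right side is L{10} = 10/s.
So (s^2 + s - 5)Y = 10/s + (4).
Isolate Y and clear denominators.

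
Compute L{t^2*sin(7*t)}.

14*(3*s^2 - 49)/(s^2 + 49)^3

L{sin(7t)} = 7/(s^2 + 49).
Then apply L{t^2·g(t)} = (-1)^2 d^2/ds^2[G(s)] with G(s) = 7/(s^2 + 49):
differentiating 2 times and applying the sign gives 14*(3*s^2 - 49)/(s^2 + 49)^3.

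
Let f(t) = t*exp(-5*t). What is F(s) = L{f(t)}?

L{e^(-5t)} = 1/(s + 5).
Then apply L{t·g(t)} = -d/ds[G(s)] with G(s) = 1/(s + 5):
differentiating 1 time and applying the sign gives (s + 5)^(-2).

F(s) = (s + 5)^(-2)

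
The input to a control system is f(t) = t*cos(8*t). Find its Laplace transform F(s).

F(s) = (s - 8)*(s + 8)/(s^2 + 64)^2

L{cos(8t)} = s/(s^2 + 64).
Then apply L{t·g(t)} = -d/ds[G(s)] with G(s) = s/(s^2 + 64):
differentiating 1 time and applying the sign gives (s - 8)*(s + 8)/(s^2 + 64)^2.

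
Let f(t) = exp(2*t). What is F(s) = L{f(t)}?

F(s) = 1/(s - 2)

L{1} = 1/s.
By the first shifting theorem, multiplying by e^(2t) replaces s with s - 2.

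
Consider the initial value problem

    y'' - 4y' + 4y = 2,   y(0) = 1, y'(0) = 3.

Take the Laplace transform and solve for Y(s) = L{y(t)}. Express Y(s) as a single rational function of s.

Take the Laplace transform of both sides.
Using L{y''} = s^2 Y - s·y(0) - y'(0) and L{y'} = sY - y(0), with y(0) = 1, y'(0) = 3, the left side becomes (s^2 - 4*s + 4)Y - (s - 1).
The right side is L{2} = 2/s.
So (s^2 - 4*s + 4)Y = 2/s + (s - 1).
Divide through and combine into a single rational function.

Y(s) = (s^2 - s + 2)/(s^3 - 4*s^2 + 4*s)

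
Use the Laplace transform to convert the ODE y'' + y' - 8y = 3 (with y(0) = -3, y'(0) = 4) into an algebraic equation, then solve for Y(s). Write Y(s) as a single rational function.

Laplace-transform each side.
With L{y''} = s^2 Y - s·y(0) - y'(0) and L{y'} = sY - y(0), with y(0) = -3, y'(0) = 4: the LHS transforms to (s^2 + s - 8)Y - (-3*s + 1).
The right side is L{3} = 3/s.
So (s^2 + s - 8)Y = 3/s + (-3*s + 1).
Solve for Y(s) and write it as one ratio of polynomials.

Y(s) = (-3*s^2 + s + 3)/(s^3 + s^2 - 8*s)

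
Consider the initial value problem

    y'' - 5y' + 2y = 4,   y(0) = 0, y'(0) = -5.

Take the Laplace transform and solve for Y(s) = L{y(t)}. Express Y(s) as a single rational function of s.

Y(s) = (-5*s + 4)/(s^3 - 5*s^2 + 2*s)

Take the Laplace transform of both sides.
With L{y''} = s^2 Y - s·y(0) - y'(0) and L{y'} = sY - y(0), with y(0) = 0, y'(0) = -5: the LHS transforms to (s^2 - 5*s + 2)Y - (-5).
The right side is L{4} = 4/s.
So (s^2 - 5*s + 2)Y = 4/s + (-5).
Isolate Y and clear denominators.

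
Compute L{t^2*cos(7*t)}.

L{cos(7t)} = s/(s^2 + 49).
Then apply L{t^2·g(t)} = (-1)^2 d^2/ds^2[G(s)] with G(s) = s/(s^2 + 49):
differentiating 2 times and applying the sign gives 2*s*(s^2 - 147)/(s^2 + 49)^3.

2*s*(s^2 - 147)/(s^2 + 49)^3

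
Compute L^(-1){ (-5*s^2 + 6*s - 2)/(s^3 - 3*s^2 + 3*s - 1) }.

-t^2*exp(t)/2 - 4*t*exp(t) - 5*exp(t)

Factor the denominator: s^3 - 3*s^2 + 3*s - 1 = (s - 1)^3.
Partial fraction decomposition gives [-5/(s - 1)] + [-4/(s - 1)^2] + [-1/(s - 1)^3].
Invert each term: -5/(s - 1) ↔ -5e^(t); -4/(s - 1)^2 ↔ -4t·e^(t); -1/(s - 1)^3 ↔ (-1/2)t^2·e^(t).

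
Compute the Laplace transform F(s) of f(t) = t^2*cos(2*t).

L{cos(2t)} = s/(s^2 + 4).
Then apply L{t^2·g(t)} = (-1)^2 d^2/ds^2[G(s)] with G(s) = s/(s^2 + 4):
differentiating 2 times and applying the sign gives 2*s*(s^2 - 12)/(s^2 + 4)^3.

F(s) = 2*s*(s^2 - 12)/(s^2 + 4)^3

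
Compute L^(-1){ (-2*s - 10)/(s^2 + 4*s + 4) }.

-6*t*exp(-2*t) - 2*exp(-2*t)

Factor the denominator: s^2 + 4*s + 4 = (s + 2)^2.
Partial fraction decomposition gives [-2/(s + 2)] + [-6/(s + 2)^2].
Invert each term: -2/(s + 2) ↔ -2e^(-2t); -6/(s + 2)^2 ↔ -6t·e^(-2t).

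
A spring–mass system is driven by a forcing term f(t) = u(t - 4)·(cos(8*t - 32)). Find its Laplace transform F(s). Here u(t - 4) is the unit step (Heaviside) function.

F(s) = s*exp(-4*s)/(s^2 + 64)

By the second shifting theorem, L{u(t - c)·g(t - c)} = e^(-cs)·G(s) with c = 4 and G(s) = L{g(t)}.
L{cos(8t)} = s/(s^2 + 64).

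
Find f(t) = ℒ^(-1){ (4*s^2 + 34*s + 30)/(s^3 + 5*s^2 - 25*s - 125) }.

f(t) = 4*t*exp(-5*t) + 3*exp(5*t) + exp(-5*t)

Factor the denominator: s^3 + 5*s^2 - 25*s - 125 = (s - 5)*(s + 5)^2.
Partial fraction decomposition gives [1/(s + 5)] + [4/(s + 5)^2] + [3/(s - 5)].
Invert each term: 1/(s + 5) ↔ e^(-5t); 4/(s + 5)^2 ↔ 4t·e^(-5t); 3/(s - 5) ↔ 3e^(5t).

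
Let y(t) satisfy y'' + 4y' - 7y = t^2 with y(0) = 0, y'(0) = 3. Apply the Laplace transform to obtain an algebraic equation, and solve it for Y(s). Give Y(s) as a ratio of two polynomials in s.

Take the Laplace transform of both sides.
With L{y''} = s^2 Y - s·y(0) - y'(0) and L{y'} = sY - y(0), with y(0) = 0, y'(0) = 3: the LHS transforms to (s^2 + 4*s - 7)Y - (3).
The right side is L{t^2} = 2/s^3.
So (s^2 + 4*s - 7)Y = 2/s^3 + (3).
Solve for Y(s) and write it as one ratio of polynomials.

Y(s) = (3*s^3 + 2)/(s^5 + 4*s^4 - 7*s^3)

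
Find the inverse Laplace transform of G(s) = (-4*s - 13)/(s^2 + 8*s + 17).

3*exp(-4*t)*sin(t) - 4*exp(-4*t)*cos(t)

Complete the square in the denominator: s^2 + 8*s + 17 = (s + 4)^2 + 1^2.
Split the numerator to match: -4*s - 13 = -4·(s + 4) + 3·1.
Invert each term: -4·(s + 4)/((s + 4)^2 + 1) ↔ -4e^(-4t)cos(t); 3·1/((s + 4)^2 + 1) ↔ 3e^(-4t)sin(t).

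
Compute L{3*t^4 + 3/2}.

Apply the Laplace transform termwise.
L{3/2} = (3/2)/s; (3)·[L{t^4} = 4!/s^5 = 24/s^5].

3/(2*s) + 72/s^5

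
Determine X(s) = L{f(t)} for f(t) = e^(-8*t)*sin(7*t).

L{sin(7t)} = 7/(s^2 + 49).
By the first shifting theorem, multiplying by e^(-8t) replaces s with s + 8.

X(s) = 7/((s + 8)^2 + 49)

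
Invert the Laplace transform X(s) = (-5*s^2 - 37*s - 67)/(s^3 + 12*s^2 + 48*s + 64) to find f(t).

f(t) = t^2*exp(-4*t)/2 + 3*t*exp(-4*t) - 5*exp(-4*t)

Factor the denominator: s^3 + 12*s^2 + 48*s + 64 = (s + 4)^3.
Partial fraction decomposition gives [-5/(s + 4)] + [3/(s + 4)^2] + [(s + 4)^(-3)].
Invert each term: -5/(s + 4) ↔ -5e^(-4t); 3/(s + 4)^2 ↔ 3t·e^(-4t); 1/(s + 4)^3 ↔ (1/2)t^2·e^(-4t).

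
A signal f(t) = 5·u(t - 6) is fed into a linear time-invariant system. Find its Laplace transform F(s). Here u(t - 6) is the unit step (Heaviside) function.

By the second shifting theorem, L{u(t - c)·g(t - c)} = e^(-cs)·G(s) with c = 6 and G(s) = L{g(t)}.
L{5} = 5/s.

F(s) = 5*exp(-6*s)/s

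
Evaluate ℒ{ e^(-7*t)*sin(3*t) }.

L{sin(3t)} = 3/(s^2 + 9).
By the first shifting theorem, multiplying by e^(-7t) replaces s with s + 7.

3/((s + 7)^2 + 9)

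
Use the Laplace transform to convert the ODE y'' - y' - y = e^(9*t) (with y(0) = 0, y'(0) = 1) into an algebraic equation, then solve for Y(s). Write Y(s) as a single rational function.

Y(s) = (s - 8)/(s^3 - 10*s^2 + 8*s + 9)

Apply the Laplace transform to the equation.
With L{y''} = s^2 Y - s·y(0) - y'(0) and L{y'} = sY - y(0), with y(0) = 0, y'(0) = 1: the LHS transforms to (s^2 - s - 1)Y - (1).
The right side is L{e^(9*t)} = 1/(s - 9).
So (s^2 - s - 1)Y = 1/(s - 9) + (1).
Divide through and combine into a single rational function.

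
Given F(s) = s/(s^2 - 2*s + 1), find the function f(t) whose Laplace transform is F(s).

Factor the denominator: s^2 - 2*s + 1 = (s - 1)^2.
Partial fraction decomposition gives [1/(s - 1)] + [(s - 1)^(-2)].
Invert each term: 1/(s - 1) ↔ e^(t); 1/(s - 1)^2 ↔ t·e^(t).

f(t) = t*exp(t) + exp(t)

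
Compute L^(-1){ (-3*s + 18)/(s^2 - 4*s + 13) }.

Complete the square in the denominator: s^2 - 4*s + 13 = (s - 2)^2 + 3^2.
Split the numerator to match: -3*s + 18 = -3·(s - 2) + 4·3.
Invert each term: -3·(s - 2)/((s - 2)^2 + 9) ↔ -3e^(2t)cos(3t); 4·3/((s - 2)^2 + 9) ↔ 4e^(2t)sin(3t).

4*exp(2*t)*sin(3*t) - 3*exp(2*t)*cos(3*t)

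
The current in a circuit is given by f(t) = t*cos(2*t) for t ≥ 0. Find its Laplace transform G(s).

G(s) = (s - 2)*(s + 2)/(s^2 + 4)^2

L{cos(2t)} = s/(s^2 + 4).
Then apply L{t·g(t)} = -d/ds[H(s)] with H(s) = s/(s^2 + 4):
differentiating 1 time and applying the sign gives (s - 2)*(s + 2)/(s^2 + 4)^2.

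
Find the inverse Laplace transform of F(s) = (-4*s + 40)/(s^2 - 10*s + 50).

4*exp(5*t)*sin(5*t) - 4*exp(5*t)*cos(5*t)

Complete the square in the denominator: s^2 - 10*s + 50 = (s - 5)^2 + 5^2.
Split the numerator to match: -4*s + 40 = -4·(s - 5) + 4·5.
Invert each term: -4·(s - 5)/((s - 5)^2 + 25) ↔ -4e^(5t)cos(5t); 4·5/((s - 5)^2 + 25) ↔ 4e^(5t)sin(5t).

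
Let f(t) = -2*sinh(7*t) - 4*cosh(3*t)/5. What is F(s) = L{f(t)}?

F(s) = -4*s/(5*(s^2 - 9)) - 14/(s^2 - 49)

The transform is linear, so treat each term independently.
(-4/5)·[L{cosh(3t)} = s/(s^2 - 9)]; (-2)·[L{sinh(7t)} = 7/(s^2 - 49)].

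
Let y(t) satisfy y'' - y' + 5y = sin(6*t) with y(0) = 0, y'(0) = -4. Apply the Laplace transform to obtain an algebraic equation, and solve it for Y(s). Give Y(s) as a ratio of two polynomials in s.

Laplace-transform each side.
The derivative rules (L{y''} = s^2 Y - s·y(0) - y'(0) and L{y'} = sY - y(0), with y(0) = 0, y'(0) = -4) turn the left side into (s^2 - s + 5)Y - (-4).
The right side is L{sin(6*t)} = 6/(s^2 + 36).
So (s^2 - s + 5)Y = 6/(s^2 + 36) + (-4).
Divide through and combine into a single rational function.

Y(s) = (-4*s^2 - 138)/(s^4 - s^3 + 41*s^2 - 36*s + 180)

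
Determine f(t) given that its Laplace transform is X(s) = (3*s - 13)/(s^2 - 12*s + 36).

Factor the denominator: s^2 - 12*s + 36 = (s - 6)^2.
Partial fraction decomposition gives [3/(s - 6)] + [5/(s - 6)^2].
Invert each term: 3/(s - 6) ↔ 3e^(6t); 5/(s - 6)^2 ↔ 5t·e^(6t).

f(t) = 5*t*exp(6*t) + 3*exp(6*t)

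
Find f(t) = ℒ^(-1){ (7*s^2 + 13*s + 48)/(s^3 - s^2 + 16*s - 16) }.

f(t) = 4*exp(t) + 4*sin(4*t) + 3*cos(4*t)

Factor the denominator: s^3 - s^2 + 16*s - 16 = (s - 1)*(s^2 + 16).
Partial fraction decomposition gives [4/(s - 1)] + [3*s/(s^2 + 16)] + [16/(s^2 + 16)].
Invert each term: 4/(s - 1) ↔ 4e^(t); 3·s/(s^2 + 16) ↔ 3cos(4t); 4·4/(s^2 + 16) ↔ 4sin(4t).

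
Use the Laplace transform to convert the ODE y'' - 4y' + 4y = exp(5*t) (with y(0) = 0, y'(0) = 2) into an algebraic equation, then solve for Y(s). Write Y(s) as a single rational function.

Laplace-transform each side.
With L{y''} = s^2 Y - s·y(0) - y'(0) and L{y'} = sY - y(0), with y(0) = 0, y'(0) = 2: the LHS transforms to (s^2 - 4*s + 4)Y - (2).
The right side is L{exp(5*t)} = 1/(s - 5).
So (s^2 - 4*s + 4)Y = 1/(s - 5) + (2).
Solve for Y(s) and write it as one ratio of polynomials.

Y(s) = (2*s - 9)/(s^3 - 9*s^2 + 24*s - 20)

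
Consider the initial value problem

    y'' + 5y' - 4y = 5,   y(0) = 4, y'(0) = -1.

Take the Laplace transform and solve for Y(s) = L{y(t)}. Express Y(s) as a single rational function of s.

Y(s) = (4*s^2 + 19*s + 5)/(s^3 + 5*s^2 - 4*s)

Take the Laplace transform of both sides.
The derivative rules (L{y''} = s^2 Y - s·y(0) - y'(0) and L{y'} = sY - y(0), with y(0) = 4, y'(0) = -1) turn the left side into (s^2 + 5*s - 4)Y - (4*s + 19).
The right side is L{5} = 5/s.
So (s^2 + 5*s - 4)Y = 5/s + (4*s + 19).
Solve for Y(s) and write it as one ratio of polynomials.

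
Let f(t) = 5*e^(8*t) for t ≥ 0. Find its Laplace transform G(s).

L{5} = 5/s.
By the first shifting theorem, multiplying by e^(8t) replaces s with s - 8.

G(s) = 5/(s - 8)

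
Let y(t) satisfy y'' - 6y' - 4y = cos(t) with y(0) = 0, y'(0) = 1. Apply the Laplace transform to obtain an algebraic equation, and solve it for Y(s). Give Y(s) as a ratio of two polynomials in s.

Y(s) = (s^2 + s + 1)/(s^4 - 6*s^3 - 3*s^2 - 6*s - 4)

Take the Laplace transform of both sides.
With L{y''} = s^2 Y - s·y(0) - y'(0) and L{y'} = sY - y(0), with y(0) = 0, y'(0) = 1: the LHS transforms to (s^2 - 6*s - 4)Y - (1).
The right side is L{cos(t)} = s/(s^2 + 1).
So (s^2 - 6*s - 4)Y = s/(s^2 + 1) + (1).
Solve for Y(s) and write it as one ratio of polynomials.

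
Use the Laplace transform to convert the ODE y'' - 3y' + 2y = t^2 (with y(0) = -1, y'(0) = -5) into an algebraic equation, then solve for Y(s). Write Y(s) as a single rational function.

Apply the Laplace transform to the equation.
With L{y''} = s^2 Y - s·y(0) - y'(0) and L{y'} = sY - y(0), with y(0) = -1, y'(0) = -5: the LHS transforms to (s^2 - 3*s + 2)Y - (-s - 2).
The right side is L{t^2} = 2/s^3.
So (s^2 - 3*s + 2)Y = 2/s^3 + (-s - 2).
Solve for Y(s) and write it as one ratio of polynomials.

Y(s) = (-s^4 - 2*s^3 + 2)/(s^5 - 3*s^4 + 2*s^3)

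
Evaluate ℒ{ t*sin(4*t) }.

L{sin(4t)} = 4/(s^2 + 16).
Then apply L{t·g(t)} = -d/ds[G(s)] with G(s) = 4/(s^2 + 16):
differentiating 1 time and applying the sign gives 8*s/(s^2 + 16)^2.

8*s/(s^2 + 16)^2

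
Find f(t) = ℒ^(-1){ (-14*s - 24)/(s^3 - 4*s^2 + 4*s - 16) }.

f(t) = -4*exp(4*t) + sin(2*t) + 4*cos(2*t)

Factor the denominator: s^3 - 4*s^2 + 4*s - 16 = (s - 4)*(s^2 + 4).
Partial fraction decomposition gives [-4/(s - 4)] + [4*s/(s^2 + 4)] + [2/(s^2 + 4)].
Invert each term: -4/(s - 4) ↔ -4e^(4t); 4·s/(s^2 + 4) ↔ 4cos(2t); 1·2/(s^2 + 4) ↔ sin(2t).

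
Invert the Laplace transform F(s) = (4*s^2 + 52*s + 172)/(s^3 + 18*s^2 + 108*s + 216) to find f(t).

Factor the denominator: s^3 + 18*s^2 + 108*s + 216 = (s + 6)^3.
Partial fraction decomposition gives [4/(s + 6)] + [4/(s + 6)^2] + [4/(s + 6)^3].
Invert each term: 4/(s + 6) ↔ 4e^(-6t); 4/(s + 6)^2 ↔ 4t·e^(-6t); 4/(s + 6)^3 ↔ (2)t^2·e^(-6t).

f(t) = 2*t^2*exp(-6*t) + 4*t*exp(-6*t) + 4*exp(-6*t)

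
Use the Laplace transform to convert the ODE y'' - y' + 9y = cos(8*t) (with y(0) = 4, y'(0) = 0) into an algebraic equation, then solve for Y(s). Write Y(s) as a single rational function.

Apply the Laplace transform to the equation.
With L{y''} = s^2 Y - s·y(0) - y'(0) and L{y'} = sY - y(0), with y(0) = 4, y'(0) = 0: the LHS transforms to (s^2 - s + 9)Y - (4*s - 4).
The right side is L{cos(8*t)} = s/(s^2 + 64).
So (s^2 - s + 9)Y = s/(s^2 + 64) + (4*s - 4).
Divide through and combine into a single rational function.

Y(s) = (4*s^3 - 4*s^2 + 257*s - 256)/(s^4 - s^3 + 73*s^2 - 64*s + 576)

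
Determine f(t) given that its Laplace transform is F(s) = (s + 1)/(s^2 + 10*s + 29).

Complete the square in the denominator: s^2 + 10*s + 29 = (s + 5)^2 + 2^2.
Split the numerator to match: s + 1 = 1·(s + 5) - 2·2.
Invert each term: 1·(s + 5)/((s + 5)^2 + 4) ↔ e^(-5t)cos(2t); -2·2/((s + 5)^2 + 4) ↔ -2e^(-5t)sin(2t).

f(t) = -2*exp(-5*t)*sin(2*t) + exp(-5*t)*cos(2*t)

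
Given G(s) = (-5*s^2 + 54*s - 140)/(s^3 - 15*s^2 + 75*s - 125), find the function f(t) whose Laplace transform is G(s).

f(t) = 5*t^2*exp(5*t)/2 + 4*t*exp(5*t) - 5*exp(5*t)

Factor the denominator: s^3 - 15*s^2 + 75*s - 125 = (s - 5)^3.
Partial fraction decomposition gives [-5/(s - 5)] + [4/(s - 5)^2] + [5/(s - 5)^3].
Invert each term: -5/(s - 5) ↔ -5e^(5t); 4/(s - 5)^2 ↔ 4t·e^(5t); 5/(s - 5)^3 ↔ (5/2)t^2·e^(5t).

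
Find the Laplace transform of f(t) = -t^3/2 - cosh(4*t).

-s/(s^2 - 16) - 3/s^4

Apply the Laplace transform termwise.
(-1)·[L{cosh(4t)} = s/(s^2 - 16)]; (-1/2)·[L{t^3} = 3!/s^4 = 6/s^4].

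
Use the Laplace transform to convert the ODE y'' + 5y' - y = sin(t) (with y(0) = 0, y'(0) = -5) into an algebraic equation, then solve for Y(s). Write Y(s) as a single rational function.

Y(s) = (-5*s^2 - 4)/(s^4 + 5*s^3 + 5*s - 1)

Take the Laplace transform of both sides.
With L{y''} = s^2 Y - s·y(0) - y'(0) and L{y'} = sY - y(0), with y(0) = 0, y'(0) = -5: the LHS transforms to (s^2 + 5*s - 1)Y - (-5).
The right side is L{sin(t)} = 1/(s^2 + 1).
So (s^2 + 5*s - 1)Y = 1/(s^2 + 1) + (-5).
Solve for Y(s) and write it as one ratio of polynomials.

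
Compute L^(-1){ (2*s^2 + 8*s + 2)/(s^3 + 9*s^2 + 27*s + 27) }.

-2*t^2*exp(-3*t) - 4*t*exp(-3*t) + 2*exp(-3*t)

Factor the denominator: s^3 + 9*s^2 + 27*s + 27 = (s + 3)^3.
Partial fraction decomposition gives [2/(s + 3)] + [-4/(s + 3)^2] + [-4/(s + 3)^3].
Invert each term: 2/(s + 3) ↔ 2e^(-3t); -4/(s + 3)^2 ↔ -4t·e^(-3t); -4/(s + 3)^3 ↔ (-2)t^2·e^(-3t).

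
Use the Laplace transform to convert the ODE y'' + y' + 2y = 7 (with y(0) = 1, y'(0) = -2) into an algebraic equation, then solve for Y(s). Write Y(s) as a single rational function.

Take the Laplace transform of both sides.
With L{y''} = s^2 Y - s·y(0) - y'(0) and L{y'} = sY - y(0), with y(0) = 1, y'(0) = -2: the LHS transforms to (s^2 + s + 2)Y - (s - 1).
The right side is L{7} = 7/s.
So (s^2 + s + 2)Y = 7/s + (s - 1).
Divide through and combine into a single rational function.

Y(s) = (s^2 - s + 7)/(s^3 + s^2 + 2*s)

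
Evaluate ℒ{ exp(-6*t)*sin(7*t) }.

L{sin(7t)} = 7/(s^2 + 49).
By the first shifting theorem, multiplying by e^(-6t) replaces s with s + 6.

7/((s + 6)^2 + 49)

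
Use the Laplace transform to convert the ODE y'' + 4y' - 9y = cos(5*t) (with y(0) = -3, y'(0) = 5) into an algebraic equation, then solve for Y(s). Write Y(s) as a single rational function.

Y(s) = (-3*s^3 - 7*s^2 - 74*s - 175)/(s^4 + 4*s^3 + 16*s^2 + 100*s - 225)

Apply the Laplace transform to the equation.
Using L{y''} = s^2 Y - s·y(0) - y'(0) and L{y'} = sY - y(0), with y(0) = -3, y'(0) = 5, the left side becomes (s^2 + 4*s - 9)Y - (-3*s - 7).
The right side is L{cos(5*t)} = s/(s^2 + 25).
So (s^2 + 4*s - 9)Y = s/(s^2 + 25) + (-3*s - 7).
Isolate Y and clear denominators.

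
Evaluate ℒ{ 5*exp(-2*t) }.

5/(s + 2)

L{5} = 5/s.
By the first shifting theorem, multiplying by e^(-2t) replaces s with s + 2.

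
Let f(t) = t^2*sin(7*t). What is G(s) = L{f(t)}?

L{sin(7t)} = 7/(s^2 + 49).
Then apply L{t^2·g(t)} = (-1)^2 d^2/ds^2[H(s)] with H(s) = 7/(s^2 + 49):
differentiating 2 times and applying the sign gives 14*(3*s^2 - 49)/(s^2 + 49)^3.

G(s) = 14*(3*s^2 - 49)/(s^2 + 49)^3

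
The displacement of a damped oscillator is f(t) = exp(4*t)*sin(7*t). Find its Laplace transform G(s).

G(s) = 7/((s - 4)^2 + 49)

L{sin(7t)} = 7/(s^2 + 49).
By the first shifting theorem, multiplying by e^(4t) replaces s with s - 4.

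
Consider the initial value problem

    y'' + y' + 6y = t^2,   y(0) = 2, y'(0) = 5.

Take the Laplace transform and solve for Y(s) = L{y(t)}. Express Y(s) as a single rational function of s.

Y(s) = (2*s^4 + 7*s^3 + 2)/(s^5 + s^4 + 6*s^3)

Transform both sides with L{·}.
Using L{y''} = s^2 Y - s·y(0) - y'(0) and L{y'} = sY - y(0), with y(0) = 2, y'(0) = 5, the left side becomes (s^2 + s + 6)Y - (2*s + 7).
The right side is L{t^2} = 2/s^3.
So (s^2 + s + 6)Y = 2/s^3 + (2*s + 7).
Divide through and combine into a single rational function.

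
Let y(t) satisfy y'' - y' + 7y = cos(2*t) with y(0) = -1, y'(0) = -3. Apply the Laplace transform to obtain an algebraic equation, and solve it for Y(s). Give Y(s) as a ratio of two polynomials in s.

Laplace-transform each side.
Using L{y''} = s^2 Y - s·y(0) - y'(0) and L{y'} = sY - y(0), with y(0) = -1, y'(0) = -3, the left side becomes (s^2 - s + 7)Y - (-s - 2).
The right side is L{cos(2*t)} = s/(s^2 + 4).
So (s^2 - s + 7)Y = s/(s^2 + 4) + (-s - 2).
Isolate Y and clear denominators.

Y(s) = (-s^3 - 2*s^2 - 3*s - 8)/(s^4 - s^3 + 11*s^2 - 4*s + 28)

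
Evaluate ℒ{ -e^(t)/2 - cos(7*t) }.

-s/(s^2 + 49) - 1/(2*(s - 1))

By linearity of the Laplace transform, transform each term separately.
(-1/2)·[L{e^(t)} = 1/(s - 1)]; (-1)·[L{cos(7t)} = s/(s^2 + 49)].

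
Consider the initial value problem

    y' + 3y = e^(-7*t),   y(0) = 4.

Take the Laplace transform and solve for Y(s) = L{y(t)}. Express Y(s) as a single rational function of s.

Apply the Laplace transform to the equation.
The derivative rules (L{y'} = sY - y(0) = sY - 4) turn the left side into (s + 3)Y - (4).
The right side is L{e^(-7*t)} = 1/(s + 7).
So (s + 3)Y = 1/(s + 7) + (4).
Divide through and combine into a single rational function.

Y(s) = (4*s + 29)/(s^2 + 10*s + 21)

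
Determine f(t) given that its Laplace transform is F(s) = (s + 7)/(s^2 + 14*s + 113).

Rewrite the denominator: s^2 + 14*s + 113 = (s + 7)^2 + 64.
The form in (s + 7) signals a first-shifting-theorem factor e^(-7t).
Since L{cos(8t)} = s/(s^2 + 64), the inverse is e^(-7*t)*cos(8*t).

f(t) = exp(-7*t)*cos(8*t)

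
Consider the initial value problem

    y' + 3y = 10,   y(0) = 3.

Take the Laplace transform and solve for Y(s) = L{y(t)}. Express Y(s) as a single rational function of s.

Transform both sides with L{·}.
With L{y'} = sY - y(0) = sY - 3: the LHS transforms to (s + 3)Y - (3).
The right side is L{10} = 10/s.
So (s + 3)Y = 10/s + (3).
Divide through and combine into a single rational function.

Y(s) = (3*s + 10)/(s^2 + 3*s)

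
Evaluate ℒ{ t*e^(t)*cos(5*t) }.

(s - 6)*(s + 4)/(s^2 - 2*s + 26)^2

L{cos(5t)} = s/(s^2 + 25).
Multiplying by e^(t) shifts s → s - 1, so L{e^(t)*cos(5*t)} = (s - 1)/((s - 1)^2 + 25).
Then apply L{t·g(t)} = -d/ds[G(s)] with G(s) = (s - 1)/((s - 1)^2 + 25):
differentiating 1 time and applying the sign gives (s - 6)*(s + 4)/(s^2 - 2*s + 26)^2.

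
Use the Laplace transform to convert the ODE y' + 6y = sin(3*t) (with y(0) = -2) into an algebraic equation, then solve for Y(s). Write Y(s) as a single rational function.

Y(s) = (-2*s^2 - 15)/(s^3 + 6*s^2 + 9*s + 54)

Laplace-transform each side.
The derivative rules (L{y'} = sY - y(0) = sY - (-2)) turn the left side into (s + 6)Y - (-2).
The right side is L{sin(3*t)} = 3/(s^2 + 9).
So (s + 6)Y = 3/(s^2 + 9) + (-2).
Solve for Y(s) and write it as one ratio of polynomials.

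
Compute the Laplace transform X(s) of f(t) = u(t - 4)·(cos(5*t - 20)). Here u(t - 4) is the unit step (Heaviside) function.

By the second shifting theorem, L{u(t - c)·g(t - c)} = e^(-cs)·G(s) with c = 4 and G(s) = L{g(t)}.
L{cos(5t)} = s/(s^2 + 25).

X(s) = s*exp(-4*s)/(s^2 + 25)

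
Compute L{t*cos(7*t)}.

L{cos(7t)} = s/(s^2 + 49).
Then apply L{t·g(t)} = -d/ds[G(s)] with G(s) = s/(s^2 + 49):
differentiating 1 time and applying the sign gives (s - 7)*(s + 7)/(s^2 + 49)^2.

(s - 7)*(s + 7)/(s^2 + 49)^2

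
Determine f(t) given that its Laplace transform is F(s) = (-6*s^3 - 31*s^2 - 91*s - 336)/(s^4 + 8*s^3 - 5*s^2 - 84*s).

Factor the denominator: s^4 + 8*s^3 - 5*s^2 - 84*s = s*(s - 3)*(s + 4)*(s + 7).
Partial fraction decomposition gives [-1/(s + 4)] + [-4/(s + 7)] + [4/s] + [-5/(s - 3)].
Invert each term: -1/(s + 4) ↔ -e^(-4t); -4/(s + 7) ↔ -4e^(-7t); 4/(s - 0) ↔ 4e^(0t); -5/(s - 3) ↔ -5e^(3t).

f(t) = -5*exp(3*t) + 4 - exp(-4*t) - 4*exp(-7*t)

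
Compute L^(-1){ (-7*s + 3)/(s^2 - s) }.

-4*exp(t) - 3

Factor the denominator: s^2 - s = s*(s - 1).
Partial fraction decomposition gives [-4/(s - 1)] + [-3/s].
Invert each term: -4/(s - 1) ↔ -4e^(t); -3/(s - 0) ↔ -3e^(0t).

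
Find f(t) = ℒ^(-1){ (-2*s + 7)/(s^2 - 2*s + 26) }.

f(t) = exp(t)*sin(5*t) - 2*exp(t)*cos(5*t)

Complete the square in the denominator: s^2 - 2*s + 26 = (s - 1)^2 + 5^2.
Split the numerator to match: -2*s + 7 = -2·(s - 1) + 1·5.
Invert each term: -2·(s - 1)/((s - 1)^2 + 25) ↔ -2e^(t)cos(5t); 1·5/((s - 1)^2 + 25) ↔ e^(t)sin(5t).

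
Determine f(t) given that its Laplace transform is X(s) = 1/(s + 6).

Since L{e^(-6t)} = 1/(s + 6), the inverse is e^(-6*t).

f(t) = exp(-6*t)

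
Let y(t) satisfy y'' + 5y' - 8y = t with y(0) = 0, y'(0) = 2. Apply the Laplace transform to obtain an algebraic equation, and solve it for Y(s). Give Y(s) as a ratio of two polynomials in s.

Take the Laplace transform of both sides.
With L{y''} = s^2 Y - s·y(0) - y'(0) and L{y'} = sY - y(0), with y(0) = 0, y'(0) = 2: the LHS transforms to (s^2 + 5*s - 8)Y - (2).
The right side is L{t} = s^(-2).
So (s^2 + 5*s - 8)Y = s^(-2) + (2).
Solve for Y(s) and write it as one ratio of polynomials.

Y(s) = (2*s^2 + 1)/(s^4 + 5*s^3 - 8*s^2)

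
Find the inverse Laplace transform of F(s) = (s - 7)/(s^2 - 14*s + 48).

Rewrite the denominator: s^2 - 14*s + 48 = (s - 7)^2 - 1.
The form in (s - 7) signals a first-shifting-theorem factor e^(7t).
Since L{cosh(t)} = s/(s^2 - 1), the inverse is e^(7*t)*cosh(t).

exp(7*t)*cosh(t)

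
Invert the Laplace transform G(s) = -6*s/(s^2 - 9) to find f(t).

f(t) = -6*cosh(3*t)

Since L{cosh(3t)} = s/(s^2 - 9), the inverse is cosh(3*t), scaled by -6.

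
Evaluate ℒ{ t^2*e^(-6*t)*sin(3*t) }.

18*(s^2 + 12*s + 33)/(s^2 + 12*s + 45)^3

L{sin(3t)} = 3/(s^2 + 9).
Multiplying by e^(-6t) shifts s → s + 6, so L{e^(-6*t)*sin(3*t)} = 3/((s + 6)^2 + 9).
Then apply L{t^2·g(t)} = (-1)^2 d^2/ds^2[H(s)] with H(s) = 3/((s + 6)^2 + 9):
differentiating 2 times and applying the sign gives 18*(s^2 + 12*s + 33)/(s^2 + 12*s + 45)^3.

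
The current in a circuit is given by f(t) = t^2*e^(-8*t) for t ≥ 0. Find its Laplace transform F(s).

F(s) = 2/(s + 8)^3

L{e^(-8t)} = 1/(s + 8).
Then apply L{t^2·g(t)} = (-1)^2 d^2/ds^2[G(s)] with G(s) = 1/(s + 8):
differentiating 2 times and applying the sign gives 2/(s + 8)^3.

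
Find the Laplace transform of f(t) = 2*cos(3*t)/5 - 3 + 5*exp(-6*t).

2*s/(5*(s^2 + 9)) + 5/(s + 6) - 3/s

By linearity of the Laplace transform, transform each term separately.
(2/5)·[L{cos(3t)} = s/(s^2 + 9)]; L{-3} = -3/s; (5)·[L{e^(-6t)} = 1/(s + 6)].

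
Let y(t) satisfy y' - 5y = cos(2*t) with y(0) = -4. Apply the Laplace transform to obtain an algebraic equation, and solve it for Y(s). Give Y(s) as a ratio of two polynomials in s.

Y(s) = (-4*s^2 + s - 16)/(s^3 - 5*s^2 + 4*s - 20)

Apply the Laplace transform to the equation.
Using L{y'} = sY - y(0) = sY - (-4), the left side becomes (s - 5)Y - (-4).
The right side is L{cos(2*t)} = s/(s^2 + 4).
So (s - 5)Y = s/(s^2 + 4) + (-4).
Isolate Y and clear denominators.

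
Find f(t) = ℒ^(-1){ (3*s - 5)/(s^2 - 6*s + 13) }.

Complete the square in the denominator: s^2 - 6*s + 13 = (s - 3)^2 + 2^2.
Split the numerator to match: 3*s - 5 = 3·(s - 3) + 2·2.
Invert each term: 3·(s - 3)/((s - 3)^2 + 4) ↔ 3e^(3t)cos(2t); 2·2/((s - 3)^2 + 4) ↔ 2e^(3t)sin(2t).

f(t) = 2*exp(3*t)*sin(2*t) + 3*exp(3*t)*cos(2*t)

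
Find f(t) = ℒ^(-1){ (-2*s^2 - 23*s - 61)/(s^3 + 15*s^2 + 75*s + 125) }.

Factor the denominator: s^3 + 15*s^2 + 75*s + 125 = (s + 5)^3.
Partial fraction decomposition gives [-2/(s + 5)] + [-3/(s + 5)^2] + [4/(s + 5)^3].
Invert each term: -2/(s + 5) ↔ -2e^(-5t); -3/(s + 5)^2 ↔ -3t·e^(-5t); 4/(s + 5)^3 ↔ (2)t^2·e^(-5t).

f(t) = 2*t^2*exp(-5*t) - 3*t*exp(-5*t) - 2*exp(-5*t)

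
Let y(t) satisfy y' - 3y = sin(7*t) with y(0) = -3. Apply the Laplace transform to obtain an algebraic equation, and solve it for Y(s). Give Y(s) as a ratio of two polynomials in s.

Apply the Laplace transform to the equation.
The derivative rules (L{y'} = sY - y(0) = sY - (-3)) turn the left side into (s - 3)Y - (-3).
The right side is L{sin(7*t)} = 7/(s^2 + 49).
So (s - 3)Y = 7/(s^2 + 49) + (-3).
Divide through and combine into a single rational function.

Y(s) = (-3*s^2 - 140)/(s^3 - 3*s^2 + 49*s - 147)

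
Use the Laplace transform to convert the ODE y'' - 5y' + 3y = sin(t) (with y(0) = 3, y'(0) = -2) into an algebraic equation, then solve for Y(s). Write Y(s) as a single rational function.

Y(s) = (3*s^3 - 17*s^2 + 3*s - 16)/(s^4 - 5*s^3 + 4*s^2 - 5*s + 3)

Apply the Laplace transform to the equation.
Using L{y''} = s^2 Y - s·y(0) - y'(0) and L{y'} = sY - y(0), with y(0) = 3, y'(0) = -2, the left side becomes (s^2 - 5*s + 3)Y - (3*s - 17).
The right side is L{sin(t)} = 1/(s^2 + 1).
So (s^2 - 5*s + 3)Y = 1/(s^2 + 1) + (3*s - 17).
Solve for Y(s) and write it as one ratio of polynomials.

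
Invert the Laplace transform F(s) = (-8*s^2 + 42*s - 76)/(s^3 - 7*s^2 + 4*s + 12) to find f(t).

Factor the denominator: s^3 - 7*s^2 + 4*s + 12 = (s - 6)*(s - 2)*(s + 1).
Partial fraction decomposition gives [-4/(s - 6)] + [-6/(s + 1)] + [2/(s - 2)].
Invert each term: -4/(s - 6) ↔ -4e^(6t); -6/(s + 1) ↔ -6e^(-t); 2/(s - 2) ↔ 2e^(2t).

f(t) = -4*exp(6*t) + 2*exp(2*t) - 6*exp(-t)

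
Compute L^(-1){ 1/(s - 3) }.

Since L{e^(3t)} = 1/(s - 3), the inverse is e^(3*t).

exp(3*t)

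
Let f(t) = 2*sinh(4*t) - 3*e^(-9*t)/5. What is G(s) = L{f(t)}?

G(s) = 8/(s^2 - 16) - 3/(5*(s + 9))

The transform is linear, so treat each term independently.
(2)·[L{sinh(4t)} = 4/(s^2 - 16)]; (-3/5)·[L{e^(-9t)} = 1/(s + 9)].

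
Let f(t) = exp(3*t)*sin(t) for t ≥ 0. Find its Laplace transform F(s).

L{sin(t)} = 1/(s^2 + 1).
By the first shifting theorem, multiplying by e^(3t) replaces s with s - 3.

F(s) = 1/((s - 3)^2 + 1)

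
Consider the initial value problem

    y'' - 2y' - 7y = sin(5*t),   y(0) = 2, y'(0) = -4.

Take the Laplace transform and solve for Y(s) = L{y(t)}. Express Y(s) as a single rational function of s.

Y(s) = (2*s^3 - 8*s^2 + 50*s - 195)/(s^4 - 2*s^3 + 18*s^2 - 50*s - 175)

Laplace-transform each side.
Using L{y''} = s^2 Y - s·y(0) - y'(0) and L{y'} = sY - y(0), with y(0) = 2, y'(0) = -4, the left side becomes (s^2 - 2*s - 7)Y - (2*s - 8).
The right side is L{sin(5*t)} = 5/(s^2 + 25).
So (s^2 - 2*s - 7)Y = 5/(s^2 + 25) + (2*s - 8).
Isolate Y and clear denominators.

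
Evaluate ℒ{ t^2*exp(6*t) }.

L{e^(6t)} = 1/(s - 6).
Then apply L{t^2·g(t)} = (-1)^2 d^2/ds^2[G(s)] with G(s) = 1/(s - 6):
differentiating 2 times and applying the sign gives 2/(s - 6)^3.

2/(s - 6)^3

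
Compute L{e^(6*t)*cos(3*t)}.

(s - 6)/((s - 6)^2 + 9)

L{cos(3t)} = s/(s^2 + 9).
By the first shifting theorem, multiplying by e^(6t) replaces s with s - 6.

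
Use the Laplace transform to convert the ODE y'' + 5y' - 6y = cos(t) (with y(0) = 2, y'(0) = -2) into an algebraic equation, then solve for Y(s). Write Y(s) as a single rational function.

Y(s) = (2*s^3 + 8*s^2 + 3*s + 8)/(s^4 + 5*s^3 - 5*s^2 + 5*s - 6)

Take the Laplace transform of both sides.
The derivative rules (L{y''} = s^2 Y - s·y(0) - y'(0) and L{y'} = sY - y(0), with y(0) = 2, y'(0) = -2) turn the left side into (s^2 + 5*s - 6)Y - (2*s + 8).
The right side is L{cos(t)} = s/(s^2 + 1).
So (s^2 + 5*s - 6)Y = s/(s^2 + 1) + (2*s + 8).
Solve for Y(s) and write it as one ratio of polynomials.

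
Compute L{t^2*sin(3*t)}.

L{sin(3t)} = 3/(s^2 + 9).
Then apply L{t^2·g(t)} = (-1)^2 d^2/ds^2[G(s)] with G(s) = 3/(s^2 + 9):
differentiating 2 times and applying the sign gives 18*(s^2 - 3)/(s^2 + 9)^3.

18*(s^2 - 3)/(s^2 + 9)^3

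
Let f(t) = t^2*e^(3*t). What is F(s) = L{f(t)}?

F(s) = 2/(s - 3)^3

L{e^(3t)} = 1/(s - 3).
Then apply L{t^2·g(t)} = (-1)^2 d^2/ds^2[G(s)] with G(s) = 1/(s - 3):
differentiating 2 times and applying the sign gives 2/(s - 3)^3.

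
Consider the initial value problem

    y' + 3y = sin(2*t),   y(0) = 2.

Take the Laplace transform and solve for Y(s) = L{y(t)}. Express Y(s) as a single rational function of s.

Y(s) = (2*s^2 + 10)/(s^3 + 3*s^2 + 4*s + 12)

Transform both sides with L{·}.
With L{y'} = sY - y(0) = sY - 2: the LHS transforms to (s + 3)Y - (2).
The right side is L{sin(2*t)} = 2/(s^2 + 4).
So (s + 3)Y = 2/(s^2 + 4) + (2).
Divide through and combine into a single rational function.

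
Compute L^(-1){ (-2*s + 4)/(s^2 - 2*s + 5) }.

Complete the square in the denominator: s^2 - 2*s + 5 = (s - 1)^2 + 2^2.
Split the numerator to match: -2*s + 4 = -2·(s - 1) + 1·2.
Invert each term: -2·(s - 1)/((s - 1)^2 + 4) ↔ -2e^(t)cos(2t); 1·2/((s - 1)^2 + 4) ↔ e^(t)sin(2t).

exp(t)*sin(2*t) - 2*exp(t)*cos(2*t)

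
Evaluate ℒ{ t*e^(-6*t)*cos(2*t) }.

L{cos(2t)} = s/(s^2 + 4).
Multiplying by e^(-6t) shifts s → s + 6, so L{e^(-6*t)*cos(2*t)} = (s + 6)/((s + 6)^2 + 4).
Then apply L{t·g(t)} = -d/ds[G(s)] with G(s) = (s + 6)/((s + 6)^2 + 4):
differentiating 1 time and applying the sign gives (s + 4)*(s + 8)/(s^2 + 12*s + 40)^2.

(s + 4)*(s + 8)/(s^2 + 12*s + 40)^2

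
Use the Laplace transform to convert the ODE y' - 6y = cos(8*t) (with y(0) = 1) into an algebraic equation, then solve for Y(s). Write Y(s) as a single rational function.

Laplace-transform each side.
Using L{y'} = sY - y(0) = sY - 1, the left side becomes (s - 6)Y - (1).
The right side is L{cos(8*t)} = s/(s^2 + 64).
So (s - 6)Y = s/(s^2 + 64) + (1).
Divide through and combine into a single rational function.

Y(s) = (s^2 + s + 64)/(s^3 - 6*s^2 + 64*s - 384)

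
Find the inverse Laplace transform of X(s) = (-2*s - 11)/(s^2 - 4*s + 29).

-3*exp(2*t)*sin(5*t) - 2*exp(2*t)*cos(5*t)

Complete the square in the denominator: s^2 - 4*s + 29 = (s - 2)^2 + 5^2.
Split the numerator to match: -2*s - 11 = -2·(s - 2) - 3·5.
Invert each term: -2·(s - 2)/((s - 2)^2 + 25) ↔ -2e^(2t)cos(5t); -3·5/((s - 2)^2 + 25) ↔ -3e^(2t)sin(5t).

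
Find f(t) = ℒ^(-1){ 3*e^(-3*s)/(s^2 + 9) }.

The factor e^(-3s) signals a time shift by c = 3 (second shifting theorem).
L{sin(3t)} = 3/(s^2 + 9), so L^-1{3/(s^2 + 9)} = sin(3*t).
Hence the inverse is u(t - 3) times that function evaluated at t - 3.

f(t) = Heaviside(t - 3)*(sin(3*t - 9))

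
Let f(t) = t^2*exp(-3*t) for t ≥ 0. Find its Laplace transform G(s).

L{e^(-3t)} = 1/(s + 3).
Then apply L{t^2·g(t)} = (-1)^2 d^2/ds^2[H(s)] with H(s) = 1/(s + 3):
differentiating 2 times and applying the sign gives 2/(s + 3)^3.

G(s) = 2/(s + 3)^3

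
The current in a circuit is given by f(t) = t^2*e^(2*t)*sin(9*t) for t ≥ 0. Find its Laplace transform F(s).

L{sin(9t)} = 9/(s^2 + 81).
Multiplying by e^(2t) shifts s → s - 2, so L{e^(2*t)*sin(9*t)} = 9/((s - 2)^2 + 81).
Then apply L{t^2·g(t)} = (-1)^2 d^2/ds^2[G(s)] with G(s) = 9/((s - 2)^2 + 81):
differentiating 2 times and applying the sign gives 54*(s^2 - 4*s - 23)/(s^2 - 4*s + 85)^3.

F(s) = 54*(s^2 - 4*s - 23)/(s^2 - 4*s + 85)^3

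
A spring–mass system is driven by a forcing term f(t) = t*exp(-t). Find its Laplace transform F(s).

L{e^(-t)} = 1/(s + 1).
Then apply L{t·g(t)} = -d/ds[G(s)] with G(s) = 1/(s + 1):
differentiating 1 time and applying the sign gives (s + 1)^(-2).

F(s) = (s + 1)^(-2)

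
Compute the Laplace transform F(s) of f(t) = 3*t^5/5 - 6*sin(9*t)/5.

By linearity of the Laplace transform, transform each term separately.
(3/5)·[L{t^5} = 5!/s^6 = 120/s^6]; (-6/5)·[L{sin(9t)} = 9/(s^2 + 81)].

F(s) = -54/(5*(s^2 + 81)) + 72/s^6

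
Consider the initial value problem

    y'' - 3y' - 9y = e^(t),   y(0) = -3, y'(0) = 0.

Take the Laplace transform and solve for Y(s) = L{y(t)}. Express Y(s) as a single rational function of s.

Apply the Laplace transform to the equation.
With L{y''} = s^2 Y - s·y(0) - y'(0) and L{y'} = sY - y(0), with y(0) = -3, y'(0) = 0: the LHS transforms to (s^2 - 3*s - 9)Y - (-3*s + 9).
The right side is L{e^(t)} = 1/(s - 1).
So (s^2 - 3*s - 9)Y = 1/(s - 1) + (-3*s + 9).
Divide through and combine into a single rational function.

Y(s) = (-3*s^2 + 12*s - 8)/(s^3 - 4*s^2 - 6*s + 9)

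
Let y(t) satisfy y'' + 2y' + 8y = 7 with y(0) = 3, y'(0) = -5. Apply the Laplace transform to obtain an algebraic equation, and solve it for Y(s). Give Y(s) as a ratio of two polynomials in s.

Laplace-transform each side.
Using L{y''} = s^2 Y - s·y(0) - y'(0) and L{y'} = sY - y(0), with y(0) = 3, y'(0) = -5, the left side becomes (s^2 + 2*s + 8)Y - (3*s + 1).
The right side is L{7} = 7/s.
So (s^2 + 2*s + 8)Y = 7/s + (3*s + 1).
Solve for Y(s) and write it as one ratio of polynomials.

Y(s) = (3*s^2 + s + 7)/(s^3 + 2*s^2 + 8*s)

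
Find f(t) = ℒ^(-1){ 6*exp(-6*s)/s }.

The factor e^(-6s) signals a time shift by c = 6 (second shifting theorem).
L{6} = 6/s, so L^-1{6/s} = 6.
Hence the inverse is u(t - 6) times that function evaluated at t - 6.

f(t) = Heaviside(t - 6)*(6)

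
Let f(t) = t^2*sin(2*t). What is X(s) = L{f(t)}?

L{sin(2t)} = 2/(s^2 + 4).
Then apply L{t^2·g(t)} = (-1)^2 d^2/ds^2[G(s)] with G(s) = 2/(s^2 + 4):
differentiating 2 times and applying the sign gives 4*(3*s^2 - 4)/(s^2 + 4)^3.

X(s) = 4*(3*s^2 - 4)/(s^2 + 4)^3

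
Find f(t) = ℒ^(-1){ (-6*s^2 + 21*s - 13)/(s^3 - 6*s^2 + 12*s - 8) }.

f(t) = 5*t^2*exp(2*t)/2 - 3*t*exp(2*t) - 6*exp(2*t)

Factor the denominator: s^3 - 6*s^2 + 12*s - 8 = (s - 2)^3.
Partial fraction decomposition gives [-6/(s - 2)] + [-3/(s - 2)^2] + [5/(s - 2)^3].
Invert each term: -6/(s - 2) ↔ -6e^(2t); -3/(s - 2)^2 ↔ -3t·e^(2t); 5/(s - 2)^3 ↔ (5/2)t^2·e^(2t).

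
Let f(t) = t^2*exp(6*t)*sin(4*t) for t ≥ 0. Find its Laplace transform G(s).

G(s) = 8*(3*s^2 - 36*s + 92)/(s^2 - 12*s + 52)^3

L{sin(4t)} = 4/(s^2 + 16).
Multiplying by e^(6t) shifts s → s - 6, so L{exp(6*t)*sin(4*t)} = 4/((s - 6)^2 + 16).
Then apply L{t^2·g(t)} = (-1)^2 d^2/ds^2[H(s)] with H(s) = 4/((s - 6)^2 + 16):
differentiating 2 times and applying the sign gives 8*(3*s^2 - 36*s + 92)/(s^2 - 12*s + 52)^3.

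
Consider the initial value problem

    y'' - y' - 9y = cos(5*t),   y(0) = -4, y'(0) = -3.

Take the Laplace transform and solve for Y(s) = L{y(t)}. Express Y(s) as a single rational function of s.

Transform both sides with L{·}.
With L{y''} = s^2 Y - s·y(0) - y'(0) and L{y'} = sY - y(0), with y(0) = -4, y'(0) = -3: the LHS transforms to (s^2 - s - 9)Y - (-4*s + 1).
The right side is L{cos(5*t)} = s/(s^2 + 25).
So (s^2 - s - 9)Y = s/(s^2 + 25) + (-4*s + 1).
Divide through and combine into a single rational function.

Y(s) = (-4*s^3 + s^2 - 99*s + 25)/(s^4 - s^3 + 16*s^2 - 25*s - 225)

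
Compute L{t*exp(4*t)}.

L{e^(4t)} = 1/(s - 4).
Then apply L{t·g(t)} = -d/ds[G(s)] with G(s) = 1/(s - 4):
differentiating 1 time and applying the sign gives (s - 4)^(-2).

(s - 4)^(-2)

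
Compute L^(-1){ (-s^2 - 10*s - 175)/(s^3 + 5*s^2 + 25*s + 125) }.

-4*sin(5*t) + 2*cos(5*t) - 3*exp(-5*t)

Factor the denominator: s^3 + 5*s^2 + 25*s + 125 = (s + 5)*(s^2 + 25).
Partial fraction decomposition gives [-3/(s + 5)] + [2*s/(s^2 + 25)] + [-20/(s^2 + 25)].
Invert each term: -3/(s + 5) ↔ -3e^(-5t); 2·s/(s^2 + 25) ↔ 2cos(5t); -4·5/(s^2 + 25) ↔ -4sin(5t).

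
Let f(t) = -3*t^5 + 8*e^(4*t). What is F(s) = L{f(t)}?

The transform is linear, so treat each term independently.
(8)·[L{e^(4t)} = 1/(s - 4)]; (-3)·[L{t^5} = 5!/s^6 = 120/s^6].

F(s) = 8/(s - 4) - 360/s^6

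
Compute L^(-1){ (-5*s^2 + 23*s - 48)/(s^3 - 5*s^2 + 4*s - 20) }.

Factor the denominator: s^3 - 5*s^2 + 4*s - 20 = (s - 5)*(s^2 + 4).
Partial fraction decomposition gives [-2/(s - 5)] + [-3*s/(s^2 + 4)] + [8/(s^2 + 4)].
Invert each term: -2/(s - 5) ↔ -2e^(5t); -3·s/(s^2 + 4) ↔ -3cos(2t); 4·2/(s^2 + 4) ↔ 4sin(2t).

-2*exp(5*t) + 4*sin(2*t) - 3*cos(2*t)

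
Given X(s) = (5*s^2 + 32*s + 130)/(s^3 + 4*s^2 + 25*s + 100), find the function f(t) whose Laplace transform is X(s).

Factor the denominator: s^3 + 4*s^2 + 25*s + 100 = (s + 4)*(s^2 + 25).
Partial fraction decomposition gives [2/(s + 4)] + [3*s/(s^2 + 25)] + [20/(s^2 + 25)].
Invert each term: 2/(s + 4) ↔ 2e^(-4t); 3·s/(s^2 + 25) ↔ 3cos(5t); 4·5/(s^2 + 25) ↔ 4sin(5t).

f(t) = 4*sin(5*t) + 3*cos(5*t) + 2*exp(-4*t)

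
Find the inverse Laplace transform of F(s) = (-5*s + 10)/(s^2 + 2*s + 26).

3*exp(-t)*sin(5*t) - 5*exp(-t)*cos(5*t)

Complete the square in the denominator: s^2 + 2*s + 26 = (s + 1)^2 + 5^2.
Split the numerator to match: -5*s + 10 = -5·(s + 1) + 3·5.
Invert each term: -5·(s + 1)/((s + 1)^2 + 25) ↔ -5e^(-t)cos(5t); 3·5/((s + 1)^2 + 25) ↔ 3e^(-t)sin(5t).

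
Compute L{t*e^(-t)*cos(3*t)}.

L{cos(3t)} = s/(s^2 + 9).
Multiplying by e^(-t) shifts s → s + 1, so L{e^(-t)*cos(3*t)} = (s + 1)/((s + 1)^2 + 9).
Then apply L{t·g(t)} = -d/ds[G(s)] with G(s) = (s + 1)/((s + 1)^2 + 9):
differentiating 1 time and applying the sign gives (s - 2)*(s + 4)/(s^2 + 2*s + 10)^2.

(s - 2)*(s + 4)/(s^2 + 2*s + 10)^2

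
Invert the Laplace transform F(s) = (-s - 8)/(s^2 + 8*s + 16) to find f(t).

f(t) = -4*t*exp(-4*t) - exp(-4*t)

Factor the denominator: s^2 + 8*s + 16 = (s + 4)^2.
Partial fraction decomposition gives [-1/(s + 4)] + [-4/(s + 4)^2].
Invert each term: -1/(s + 4) ↔ -e^(-4t); -4/(s + 4)^2 ↔ -4t·e^(-4t).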